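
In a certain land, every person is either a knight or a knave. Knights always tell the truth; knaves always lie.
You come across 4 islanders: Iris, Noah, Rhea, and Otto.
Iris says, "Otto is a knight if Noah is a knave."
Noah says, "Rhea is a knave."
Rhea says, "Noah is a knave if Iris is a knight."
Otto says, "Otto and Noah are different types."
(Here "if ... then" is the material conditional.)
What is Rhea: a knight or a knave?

Rhea is a knight.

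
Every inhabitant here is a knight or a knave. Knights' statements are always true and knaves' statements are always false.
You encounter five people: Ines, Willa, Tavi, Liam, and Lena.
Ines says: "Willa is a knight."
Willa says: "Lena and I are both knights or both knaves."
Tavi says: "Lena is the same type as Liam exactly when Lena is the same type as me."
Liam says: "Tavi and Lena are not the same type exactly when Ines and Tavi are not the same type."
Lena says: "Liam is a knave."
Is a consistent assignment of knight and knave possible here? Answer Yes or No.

No

Checking all 32 assignments, each has at least one speaker whose statement's truth value contradicts their type.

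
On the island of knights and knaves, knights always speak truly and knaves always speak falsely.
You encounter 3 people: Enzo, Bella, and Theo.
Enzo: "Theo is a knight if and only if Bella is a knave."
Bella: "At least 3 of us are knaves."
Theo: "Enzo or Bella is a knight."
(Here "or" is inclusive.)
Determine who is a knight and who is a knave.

Enzo is a knight, and the claim "Theo is a knight if and only if Bella is a knave" is indeed true.
Since Bella is a knave, "at least 3 of us are knaves" needs to be False, which holds.
Theo is a knight; "Enzo or Bella is a knight" is true, as required.

Knights: Enzo and Theo. Knaves: Bella.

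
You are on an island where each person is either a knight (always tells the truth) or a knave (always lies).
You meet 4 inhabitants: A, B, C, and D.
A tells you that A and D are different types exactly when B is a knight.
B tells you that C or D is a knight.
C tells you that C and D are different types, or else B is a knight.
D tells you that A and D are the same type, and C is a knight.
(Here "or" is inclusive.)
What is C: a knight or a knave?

C is a knight.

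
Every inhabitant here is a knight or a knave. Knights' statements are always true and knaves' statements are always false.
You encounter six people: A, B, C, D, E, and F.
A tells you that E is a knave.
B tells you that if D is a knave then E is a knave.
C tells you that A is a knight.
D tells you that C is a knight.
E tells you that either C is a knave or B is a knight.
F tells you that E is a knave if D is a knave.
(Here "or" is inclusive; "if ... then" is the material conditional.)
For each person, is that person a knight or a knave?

A is a knave, B is a knave, C is a knave, D is a knave, E is a knight, and F is a knave.

A (knave): "E is a knave" — false. ✓
Since B is a knave, "if D is a knave then E is a knave" needs to be false, which holds.
C is a knave, so "A is a knight" must be false — and it is.
As a knave, D's statement "C is a knight" should be false; it is.
Since E is a knight, "either C is a knave or B is a knight" needs to be true, which holds.
As a knave, F's statement "E is a knave if D is a knave" should be false; it is.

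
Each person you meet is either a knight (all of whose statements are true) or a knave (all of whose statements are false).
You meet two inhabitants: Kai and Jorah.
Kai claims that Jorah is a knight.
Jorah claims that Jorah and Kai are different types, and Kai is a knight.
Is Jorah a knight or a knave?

Jorah is a knave.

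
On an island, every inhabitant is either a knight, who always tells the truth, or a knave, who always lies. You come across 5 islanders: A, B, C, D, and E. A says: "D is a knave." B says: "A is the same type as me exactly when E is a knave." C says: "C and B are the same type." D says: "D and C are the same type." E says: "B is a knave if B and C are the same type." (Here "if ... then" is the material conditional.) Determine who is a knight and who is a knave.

A is a knight, and the claim "D is a knave" is indeed true.
As a knight, B's statement "A is the same type as me exactly when E is a knave" should be true; it is.
C (knight): "C and B are the same type" — true. ✓
D (knave): "D and C are the same type" — False. ✓
E (knave): "B is a knave if B and C are the same type" — False. ✓

Knights: A, B, and C. Knaves: D and E.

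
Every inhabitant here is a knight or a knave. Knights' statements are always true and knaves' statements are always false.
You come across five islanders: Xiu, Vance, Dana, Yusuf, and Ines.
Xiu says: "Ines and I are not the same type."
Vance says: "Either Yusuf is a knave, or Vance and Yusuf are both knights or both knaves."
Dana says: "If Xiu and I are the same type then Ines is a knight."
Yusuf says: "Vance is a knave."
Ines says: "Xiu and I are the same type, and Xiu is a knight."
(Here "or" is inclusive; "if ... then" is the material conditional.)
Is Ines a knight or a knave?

Ines is a knave.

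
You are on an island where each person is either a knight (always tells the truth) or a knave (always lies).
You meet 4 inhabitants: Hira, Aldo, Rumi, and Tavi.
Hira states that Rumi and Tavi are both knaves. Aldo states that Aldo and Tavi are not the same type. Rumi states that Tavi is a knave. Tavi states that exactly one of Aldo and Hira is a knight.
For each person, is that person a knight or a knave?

Knights: Rumi. Knaves: Hira, Aldo, and Tavi.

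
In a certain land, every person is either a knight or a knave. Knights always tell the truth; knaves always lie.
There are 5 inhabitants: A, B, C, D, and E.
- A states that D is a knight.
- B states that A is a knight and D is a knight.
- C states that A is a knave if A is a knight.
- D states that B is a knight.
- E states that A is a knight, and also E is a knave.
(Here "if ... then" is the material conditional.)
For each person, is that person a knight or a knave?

Suppose A is a knight. Then A's statement "D is a knight" would have to be true. Checking the 16 ways to assign the others, none is consistent with every speaker.
(For instance, with B=knave, C=knight, D=knave, E=knave, A's claim "D is a knight" comes out false where it would need to be true.)
So A must be a knave, making "D is a knight" false. Taking A=knave, B=knave, C=knight, D=knave, E=knave, each remaining statement checks out:
  B (knave): "A is a knight and D is a knight" — false. ✓
  C (knight): "A is a knave if A is a knight" — true. ✓
  D (knave): "B is a knight" — false. ✓
  E (knave): "A is a knight, and also E is a knave" — false. ✓
This is the unique consistent assignment.

A is a knave, B is a knave, C is a knight, D is a knave, and E is a knave.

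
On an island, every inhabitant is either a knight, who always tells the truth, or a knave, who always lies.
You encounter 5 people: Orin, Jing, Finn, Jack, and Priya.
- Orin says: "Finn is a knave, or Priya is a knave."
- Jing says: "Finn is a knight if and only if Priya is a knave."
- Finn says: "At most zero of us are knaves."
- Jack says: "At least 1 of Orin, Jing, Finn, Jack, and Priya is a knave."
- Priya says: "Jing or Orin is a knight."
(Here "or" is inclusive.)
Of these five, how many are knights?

The unique consistent assignment is Orin=knight, Jing=knight, Finn=knave, Jack=knight, Priya=knight.
That has 4 knights.

4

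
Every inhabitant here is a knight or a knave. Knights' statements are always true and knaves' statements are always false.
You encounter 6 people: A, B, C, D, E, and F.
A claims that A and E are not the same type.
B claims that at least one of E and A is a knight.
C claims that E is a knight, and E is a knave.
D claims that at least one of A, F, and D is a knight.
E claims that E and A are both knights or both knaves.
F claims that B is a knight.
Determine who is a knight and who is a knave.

A is a knight, B is a knight, C is a knave, D is a knight, E is a knave, and F is a knight.

As a knight, A's statement "A and E are not the same type" should be True; it is.
B is a knight; "at least one of E and A is a knight" is True, as required.
C is a knave; "E is a knight, and E is a knave" is false, as required.
D is a knight, so "at least one of A, F, and D is a knight" must be True — and it is.
As a knave, E's statement "E and A are both knights or both knaves" should be false; it is.
F is a knight, so "B is a knight" must be True — and it is.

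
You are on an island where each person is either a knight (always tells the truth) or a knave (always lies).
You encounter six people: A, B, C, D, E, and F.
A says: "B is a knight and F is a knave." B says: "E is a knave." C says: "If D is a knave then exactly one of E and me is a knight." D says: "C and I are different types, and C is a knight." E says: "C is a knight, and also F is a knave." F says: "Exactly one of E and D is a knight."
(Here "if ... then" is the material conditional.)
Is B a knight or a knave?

B is a knight.

Consistent assignments: {A=knight, B=knight, C=knave, D=knave, E=knave, F=knave}
In every consistent assignment, B is a knight.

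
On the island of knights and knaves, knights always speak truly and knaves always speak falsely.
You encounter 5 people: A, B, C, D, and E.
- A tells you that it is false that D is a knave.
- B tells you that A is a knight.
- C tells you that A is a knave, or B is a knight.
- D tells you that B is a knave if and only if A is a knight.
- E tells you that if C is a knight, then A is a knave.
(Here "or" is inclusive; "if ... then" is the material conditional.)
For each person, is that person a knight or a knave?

Knights: C and E. Knaves: A, B, and D.

A is a knave, so "it is false that D is a knave" must be False — and it is.
Since B is a knave, "A is a knight" needs to be False, which holds.
C is a knight, and the claim "A is a knave, or B is a knight" is indeed True.
D is a knave, and the claim "B is a knave if and only if A is a knight" is indeed False.
E is a knight; "if C is a knight, then A is a knave" is True, as required.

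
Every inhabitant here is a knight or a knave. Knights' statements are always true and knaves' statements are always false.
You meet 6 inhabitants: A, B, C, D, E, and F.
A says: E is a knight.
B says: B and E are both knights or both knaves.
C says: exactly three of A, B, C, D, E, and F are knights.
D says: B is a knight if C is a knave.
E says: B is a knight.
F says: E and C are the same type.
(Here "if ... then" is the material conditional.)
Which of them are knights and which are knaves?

A is a knight, B is a knight, C is a knave, D is a knight, E is a knight, and F is a knave.

A (knight): "E is a knight" — true. ✓
B is a knight; "B and E are both knights or both knaves" is true, as required.
Since C is a knave, "exactly three of A, B, C, D, E, and F are knights" needs to be False, which holds.
D (knight): "B is a knight if C is a knave" — true. ✓
E (knight): "B is a knight" — true. ✓
F is a knave; "E and C are the same type" is False, as required.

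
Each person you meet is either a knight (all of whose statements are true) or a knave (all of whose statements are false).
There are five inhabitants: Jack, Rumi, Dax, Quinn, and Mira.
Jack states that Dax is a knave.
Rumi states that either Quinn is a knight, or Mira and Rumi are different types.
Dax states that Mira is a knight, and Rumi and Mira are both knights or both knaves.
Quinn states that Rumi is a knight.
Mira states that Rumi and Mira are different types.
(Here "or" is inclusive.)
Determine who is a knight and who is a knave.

Jack is a knight, Rumi is a knave, Dax is a knave, Quinn is a knave, and Mira is a knave.

Jack is a knight, so "Dax is a knave" must be True — and it is.
Rumi is a knave; "either Quinn is a knight, or Mira and Rumi are different types" is false, as required.
Dax is a knave; "Mira is a knight, and Rumi and Mira are both knights or both knaves" is false, as required.
Quinn is a knave, so "Rumi is a knight" must be false — and it is.
As a knave, Mira's statement "Rumi and Mira are different types" should be false; it is.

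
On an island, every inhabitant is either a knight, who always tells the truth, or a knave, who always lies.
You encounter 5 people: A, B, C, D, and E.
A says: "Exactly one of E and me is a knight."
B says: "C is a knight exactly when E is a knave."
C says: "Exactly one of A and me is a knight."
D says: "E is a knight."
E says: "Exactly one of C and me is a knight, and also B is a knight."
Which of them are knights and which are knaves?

A is a knave, so "exactly one of E and me is a knight" must be false — and it is.
B (knave): "C is a knight exactly when E is a knave" — false. ✓
Since C is a knave, "exactly one of A and me is a knight" needs to be false, which holds.
D is a knave, so "E is a knight" must be false — and it is.
E (knave): "exactly one of C and me is a knight, and also B is a knight" — false. ✓

A is a knave, B is a knave, C is a knave, D is a knave, and E is a knave.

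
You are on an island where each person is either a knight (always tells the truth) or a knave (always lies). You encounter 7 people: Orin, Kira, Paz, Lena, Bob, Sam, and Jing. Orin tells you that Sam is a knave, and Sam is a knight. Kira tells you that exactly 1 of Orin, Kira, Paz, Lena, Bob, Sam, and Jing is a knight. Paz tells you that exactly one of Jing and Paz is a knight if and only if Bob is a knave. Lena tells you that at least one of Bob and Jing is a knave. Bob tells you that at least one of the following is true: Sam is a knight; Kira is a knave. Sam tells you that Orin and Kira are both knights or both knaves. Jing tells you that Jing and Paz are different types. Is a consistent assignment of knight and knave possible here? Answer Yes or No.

Yes

One consistent assignment: Orin=knave, Kira=knave, Paz=knave, Lena=knave, Bob=knight, Sam=knight, Jing=knight.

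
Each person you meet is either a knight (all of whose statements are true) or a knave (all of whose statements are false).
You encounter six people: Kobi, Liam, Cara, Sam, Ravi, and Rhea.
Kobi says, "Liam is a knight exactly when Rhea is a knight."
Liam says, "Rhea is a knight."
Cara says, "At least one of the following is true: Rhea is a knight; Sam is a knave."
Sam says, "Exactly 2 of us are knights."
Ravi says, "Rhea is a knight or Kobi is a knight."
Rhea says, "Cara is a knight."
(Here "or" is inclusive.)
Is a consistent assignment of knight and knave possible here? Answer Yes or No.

Yes

One consistent assignment: Kobi=knight, Liam=knight, Cara=knight, Sam=knave, Ravi=knight, Rhea=knight.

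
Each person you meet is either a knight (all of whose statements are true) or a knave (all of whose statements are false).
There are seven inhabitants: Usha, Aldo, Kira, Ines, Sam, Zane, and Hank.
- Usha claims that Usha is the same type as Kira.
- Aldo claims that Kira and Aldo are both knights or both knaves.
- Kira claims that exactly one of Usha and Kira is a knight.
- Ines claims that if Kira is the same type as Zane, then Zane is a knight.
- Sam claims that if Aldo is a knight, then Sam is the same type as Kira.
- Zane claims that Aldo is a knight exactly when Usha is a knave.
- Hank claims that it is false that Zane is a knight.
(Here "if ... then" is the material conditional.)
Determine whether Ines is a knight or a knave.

Ines is a knight.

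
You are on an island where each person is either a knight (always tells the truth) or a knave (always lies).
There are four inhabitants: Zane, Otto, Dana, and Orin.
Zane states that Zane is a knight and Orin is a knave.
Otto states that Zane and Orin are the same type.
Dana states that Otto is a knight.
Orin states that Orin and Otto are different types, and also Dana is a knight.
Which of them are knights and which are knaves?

Zane is a knight; "Zane is a knight and Orin is a knave" is True, as required.
Since Otto is a knave, "Zane and Orin are the same type" needs to be False, which holds.
Dana is a knave, so "Otto is a knight" must be False — and it is.
Since Orin is a knave, "Orin and Otto are different types, and also Dana is a knight" needs to be False, which holds.

Zane is a knight, Otto is a knave, Dana is a knave, and Orin is a knave.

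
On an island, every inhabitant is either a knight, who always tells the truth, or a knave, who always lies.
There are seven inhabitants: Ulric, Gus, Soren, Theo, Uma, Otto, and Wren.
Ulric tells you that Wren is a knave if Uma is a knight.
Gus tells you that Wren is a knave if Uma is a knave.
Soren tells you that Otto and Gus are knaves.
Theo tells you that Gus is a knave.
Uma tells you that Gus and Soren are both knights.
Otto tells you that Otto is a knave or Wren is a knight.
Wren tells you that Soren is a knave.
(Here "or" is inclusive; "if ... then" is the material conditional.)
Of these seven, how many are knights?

The unique consistent assignment is Ulric=knight, Gus=knave, Soren=knave, Theo=knight, Uma=knave, Otto=knight, Wren=knight.
That has 4 knights.

4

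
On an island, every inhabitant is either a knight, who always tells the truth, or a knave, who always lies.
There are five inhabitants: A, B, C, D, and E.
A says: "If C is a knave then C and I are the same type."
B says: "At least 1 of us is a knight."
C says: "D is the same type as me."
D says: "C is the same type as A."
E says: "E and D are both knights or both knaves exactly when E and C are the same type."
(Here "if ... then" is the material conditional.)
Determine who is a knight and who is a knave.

Knights: A, B, C, D, and E. Knaves: none.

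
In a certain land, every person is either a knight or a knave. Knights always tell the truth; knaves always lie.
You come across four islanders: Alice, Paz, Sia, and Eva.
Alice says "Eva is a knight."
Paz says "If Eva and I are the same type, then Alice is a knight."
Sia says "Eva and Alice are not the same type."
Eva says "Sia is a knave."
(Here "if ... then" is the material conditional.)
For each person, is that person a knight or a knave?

Alice is a knight, Paz is a knight, Sia is a knave, and Eva is a knight.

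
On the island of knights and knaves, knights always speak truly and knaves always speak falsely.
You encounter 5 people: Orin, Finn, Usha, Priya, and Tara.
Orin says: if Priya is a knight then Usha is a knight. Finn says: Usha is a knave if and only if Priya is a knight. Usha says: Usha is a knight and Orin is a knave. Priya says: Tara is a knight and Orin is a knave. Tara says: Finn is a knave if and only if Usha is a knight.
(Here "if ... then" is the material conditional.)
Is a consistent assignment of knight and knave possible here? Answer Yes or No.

Yes

One consistent assignment: Orin=knight, Finn=knave, Usha=knave, Priya=knave, Tara=knave.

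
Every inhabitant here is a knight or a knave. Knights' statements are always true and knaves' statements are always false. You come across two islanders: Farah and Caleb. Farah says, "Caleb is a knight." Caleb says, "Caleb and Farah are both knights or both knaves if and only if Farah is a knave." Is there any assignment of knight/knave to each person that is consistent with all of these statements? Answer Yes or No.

No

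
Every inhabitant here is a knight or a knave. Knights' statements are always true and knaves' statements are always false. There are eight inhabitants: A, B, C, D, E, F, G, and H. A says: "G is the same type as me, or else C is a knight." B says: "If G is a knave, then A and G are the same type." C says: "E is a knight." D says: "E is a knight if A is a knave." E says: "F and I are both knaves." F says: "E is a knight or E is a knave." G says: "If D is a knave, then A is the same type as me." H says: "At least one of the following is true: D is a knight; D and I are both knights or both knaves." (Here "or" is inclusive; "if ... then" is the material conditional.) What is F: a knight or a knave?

F is a knight.

Consistent assignments: {A=knight, B=knight, C=knave, D=knight, E=knave, F=knight, G=knight, H=knight}
In every consistent assignment, F is a knight.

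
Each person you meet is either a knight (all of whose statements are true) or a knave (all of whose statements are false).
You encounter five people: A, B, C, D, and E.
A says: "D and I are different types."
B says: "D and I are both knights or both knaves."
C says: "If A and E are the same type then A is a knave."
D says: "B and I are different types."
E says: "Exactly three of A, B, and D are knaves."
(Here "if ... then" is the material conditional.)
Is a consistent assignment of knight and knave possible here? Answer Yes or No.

No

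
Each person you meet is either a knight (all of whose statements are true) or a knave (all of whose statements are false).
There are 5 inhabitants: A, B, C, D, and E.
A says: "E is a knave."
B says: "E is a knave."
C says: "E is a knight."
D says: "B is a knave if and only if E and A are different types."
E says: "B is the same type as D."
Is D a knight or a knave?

D is a knave.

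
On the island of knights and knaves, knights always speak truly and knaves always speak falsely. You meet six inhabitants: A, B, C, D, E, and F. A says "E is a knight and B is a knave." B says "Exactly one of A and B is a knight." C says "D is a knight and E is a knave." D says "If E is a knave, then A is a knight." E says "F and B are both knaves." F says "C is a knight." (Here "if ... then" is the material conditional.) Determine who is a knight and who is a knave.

A is a knave, B is a knight, C is a knave, D is a knave, E is a knave, and F is a knave.

A is a knave, so "E is a knight and B is a knave" must be False — and it is.
As a knight, B's statement "exactly one of A and B is a knight" should be True; it is.
C is a knave, so "D is a knight and E is a knave" must be False — and it is.
D is a knave, and the claim "if E is a knave, then A is a knight" is indeed False.
As a knave, E's statement "F and B are both knaves" should be False; it is.
F is a knave, so "C is a knight" must be False — and it is.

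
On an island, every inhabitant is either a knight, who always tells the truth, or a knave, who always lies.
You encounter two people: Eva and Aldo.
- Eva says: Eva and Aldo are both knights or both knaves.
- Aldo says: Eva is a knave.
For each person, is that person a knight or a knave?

Eva is a knave and Aldo is a knight.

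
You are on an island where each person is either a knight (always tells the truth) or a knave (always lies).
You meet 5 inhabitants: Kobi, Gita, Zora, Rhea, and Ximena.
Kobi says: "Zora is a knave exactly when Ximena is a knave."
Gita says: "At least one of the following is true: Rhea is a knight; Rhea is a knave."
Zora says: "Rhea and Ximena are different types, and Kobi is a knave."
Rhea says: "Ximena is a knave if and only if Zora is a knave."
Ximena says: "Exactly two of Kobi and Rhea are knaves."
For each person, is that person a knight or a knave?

Suppose Kobi is a knave. Then Kobi's statement "Zora is a knave exactly when Ximena is a knave" would have to be false. Checking the 16 ways to assign the others, none is consistent with every speaker.
(For instance, with Gita=knight, Zora=knave, Rhea=knight, Ximena=knave, Kobi's claim "Zora is a knave exactly when Ximena is a knave" comes out true where it would need to be false.)
So Kobi must be a knight, making "Zora is a knave exactly when Ximena is a knave" true. Taking Kobi=knight, Gita=knight, Zora=knave, Rhea=knight, Ximena=knave, each remaining statement checks out:
  Gita (knight): "at least one of the following is true: Rhea is a knight; Rhea is a knave" — true. ✓
  Zora (knave): "Rhea and Ximena are different types, and Kobi is a knave" — false. ✓
  Rhea (knight): "Ximena is a knave if and only if Zora is a knave" — true. ✓
  Ximena (knave): "exactly two of Kobi and Rhea are knaves" — false. ✓
This is the unique consistent assignment.

Knights: Kobi, Gita, and Rhea. Knaves: Zora and Ximena.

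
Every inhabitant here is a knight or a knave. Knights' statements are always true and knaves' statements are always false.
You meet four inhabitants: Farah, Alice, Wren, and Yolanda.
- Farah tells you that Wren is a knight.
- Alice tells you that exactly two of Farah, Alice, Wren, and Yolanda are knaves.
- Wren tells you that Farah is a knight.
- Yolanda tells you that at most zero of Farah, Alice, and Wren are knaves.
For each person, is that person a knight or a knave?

Farah is a knave, Alice is a knave, Wren is a knave, and Yolanda is a knave.

Suppose Farah is a knight. Then Farah's statement "Wren is a knight" would have to be true. Checking the 8 ways to assign the others, none is consistent with every speaker.
(For instance, with Alice=knave, Wren=knave, Yolanda=knave, Farah's claim "Wren is a knight" comes out false where it would need to be true.)
So Farah must be a knave, making "Wren is a knight" false. Taking Farah=knave, Alice=knave, Wren=knave, Yolanda=knave, each remaining statement checks out:
  Alice (knave): "exactly two of Farah, Alice, Wren, and Yolanda are knaves" — false. ✓
  Wren (knave): "Farah is a knight" — false. ✓
  Yolanda (knave): "at most zero of Farah, Alice, and Wren are knaves" — false. ✓
This is the unique consistent assignment.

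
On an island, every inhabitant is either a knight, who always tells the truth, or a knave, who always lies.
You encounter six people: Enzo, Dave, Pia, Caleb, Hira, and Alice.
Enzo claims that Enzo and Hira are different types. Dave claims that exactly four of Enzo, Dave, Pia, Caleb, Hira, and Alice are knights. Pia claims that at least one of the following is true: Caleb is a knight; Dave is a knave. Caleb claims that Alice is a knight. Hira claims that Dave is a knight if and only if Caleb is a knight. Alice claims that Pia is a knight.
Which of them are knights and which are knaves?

Enzo is a knave; "Enzo and Hira are different types" is false, as required.
Dave is a knave; "exactly four of Enzo, Dave, Pia, Caleb, Hira, and Alice are knights" is false, as required.
Pia is a knight, and the claim "at least one of the following is true: Caleb is a knight; Dave is a knave" is indeed true.
Since Caleb is a knight, "Alice is a knight" needs to be true, which holds.
As a knave, Hira's statement "Dave is a knight if and only if Caleb is a knight" should be false; it is.
Since Alice is a knight, "Pia is a knight" needs to be true, which holds.

Enzo is a knave, Dave is a knave, Pia is a knight, Caleb is a knight, Hira is a knave, and Alice is a knight.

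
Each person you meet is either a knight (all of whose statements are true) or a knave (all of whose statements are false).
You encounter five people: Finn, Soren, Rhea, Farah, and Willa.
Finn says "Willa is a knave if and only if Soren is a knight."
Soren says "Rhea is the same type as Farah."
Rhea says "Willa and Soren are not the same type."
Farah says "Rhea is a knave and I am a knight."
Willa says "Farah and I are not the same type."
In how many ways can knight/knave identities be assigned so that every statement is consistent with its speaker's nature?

2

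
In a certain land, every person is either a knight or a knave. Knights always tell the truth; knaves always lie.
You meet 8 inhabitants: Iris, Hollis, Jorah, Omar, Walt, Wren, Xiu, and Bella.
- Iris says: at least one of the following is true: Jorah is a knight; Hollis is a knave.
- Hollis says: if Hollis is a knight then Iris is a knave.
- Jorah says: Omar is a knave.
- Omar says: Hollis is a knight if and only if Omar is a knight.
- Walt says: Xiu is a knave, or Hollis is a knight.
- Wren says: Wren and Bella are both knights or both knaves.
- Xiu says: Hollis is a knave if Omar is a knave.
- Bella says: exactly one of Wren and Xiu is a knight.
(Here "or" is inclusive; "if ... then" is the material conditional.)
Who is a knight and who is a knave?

Iris is a knave, Hollis is a knight, Jorah is a knave, Omar is a knight, Walt is a knight, Wren is a knave, Xiu is a knight, and Bella is a knight.

Iris (knave): "at least one of the following is true: Jorah is a knight; Hollis is a knave" — false. ✓
Hollis (knight): "if Hollis is a knight then Iris is a knave" — true. ✓
Jorah is a knave, so "Omar is a knave" must be false — and it is.
As a knight, Omar's statement "Hollis is a knight if and only if Omar is a knight" should be true; it is.
Walt is a knight, and the claim "Xiu is a knave, or Hollis is a knight" is indeed true.
Since Wren is a knave, "Wren and Bella are both knights or both knaves" needs to be false, which holds.
Xiu is a knight, so "Hollis is a knave if Omar is a knave" must be true — and it is.
Bella is a knight, and the claim "exactly one of Wren and Xiu is a knight" is indeed true.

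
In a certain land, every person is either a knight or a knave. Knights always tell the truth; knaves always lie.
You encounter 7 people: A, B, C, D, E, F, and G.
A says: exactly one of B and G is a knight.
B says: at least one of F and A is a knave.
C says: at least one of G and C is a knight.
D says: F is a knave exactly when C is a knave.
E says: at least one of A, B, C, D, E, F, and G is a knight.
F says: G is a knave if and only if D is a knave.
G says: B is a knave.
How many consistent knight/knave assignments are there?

2

Consistent assignments:
  A=knight, B=knight, C=knave, D=knight, E=knight, F=knave, G=knave
  A=knight, B=knave, C=knight, D=knight, E=knight, F=knight, G=knight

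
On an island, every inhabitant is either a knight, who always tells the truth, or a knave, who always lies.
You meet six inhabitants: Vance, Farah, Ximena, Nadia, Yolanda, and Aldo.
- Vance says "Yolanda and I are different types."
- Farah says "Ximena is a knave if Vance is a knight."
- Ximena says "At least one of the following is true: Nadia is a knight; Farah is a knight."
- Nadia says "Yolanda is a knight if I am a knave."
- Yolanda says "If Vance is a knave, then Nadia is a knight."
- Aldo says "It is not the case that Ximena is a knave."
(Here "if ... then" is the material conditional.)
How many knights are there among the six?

The unique consistent assignment is Vance=knave, Farah=knight, Ximena=knight, Nadia=knave, Yolanda=knave, Aldo=knight.
That has 3 knights.

3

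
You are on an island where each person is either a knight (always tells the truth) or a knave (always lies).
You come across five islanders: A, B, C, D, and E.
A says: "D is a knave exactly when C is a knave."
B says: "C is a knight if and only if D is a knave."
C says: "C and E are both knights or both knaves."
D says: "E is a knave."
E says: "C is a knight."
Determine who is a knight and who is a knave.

A (knave): "D is a knave exactly when C is a knave" — false. ✓
B is a knight, and the claim "C is a knight if and only if D is a knave" is indeed True.
C is a knight, so "C and E are both knights or both knaves" must be True — and it is.
D (knave): "E is a knave" — false. ✓
E is a knight, and the claim "C is a knight" is indeed True.

Knights: B, C, and E. Knaves: A and D.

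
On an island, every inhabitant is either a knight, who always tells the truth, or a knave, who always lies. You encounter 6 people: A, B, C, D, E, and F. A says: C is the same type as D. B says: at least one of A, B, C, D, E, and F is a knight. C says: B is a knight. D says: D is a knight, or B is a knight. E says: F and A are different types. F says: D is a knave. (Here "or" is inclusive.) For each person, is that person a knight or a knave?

A is a knight, B is a knight, C is a knight, D is a knight, E is a knight, and F is a knave.

Since A is a knight, "C is the same type as D" needs to be True, which holds.
Since B is a knight, "at least one of A, B, C, D, E, and F is a knight" needs to be True, which holds.
C is a knight; "B is a knight" is True, as required.
As a knight, D's statement "D is a knight, or B is a knight" should be True; it is.
E (knight): "F and A are different types" — True. ✓
F (knave): "D is a knave" — false. ✓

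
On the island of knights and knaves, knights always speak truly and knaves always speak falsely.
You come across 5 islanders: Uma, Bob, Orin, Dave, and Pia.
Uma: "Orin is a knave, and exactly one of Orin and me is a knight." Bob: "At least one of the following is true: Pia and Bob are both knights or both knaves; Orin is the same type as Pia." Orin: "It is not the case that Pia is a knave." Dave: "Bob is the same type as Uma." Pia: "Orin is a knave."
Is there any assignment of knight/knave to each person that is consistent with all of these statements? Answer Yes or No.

No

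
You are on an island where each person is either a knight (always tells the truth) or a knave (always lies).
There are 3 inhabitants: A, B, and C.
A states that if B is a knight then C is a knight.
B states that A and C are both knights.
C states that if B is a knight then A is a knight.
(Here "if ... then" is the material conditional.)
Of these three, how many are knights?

3

The unique consistent assignment is A=knight, B=knight, C=knight.
That has 3 knights.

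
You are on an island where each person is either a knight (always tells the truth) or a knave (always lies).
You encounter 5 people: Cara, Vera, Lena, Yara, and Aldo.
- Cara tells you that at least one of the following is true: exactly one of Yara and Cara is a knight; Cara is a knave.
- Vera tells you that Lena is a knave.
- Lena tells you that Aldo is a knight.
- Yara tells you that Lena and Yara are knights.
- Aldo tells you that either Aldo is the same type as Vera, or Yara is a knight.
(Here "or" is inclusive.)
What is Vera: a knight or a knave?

Consistent assignments: {Cara=knight, Vera=knight, Lena=knave, Yara=knave, Aldo=knave}
In every consistent assignment, Vera is a knight.

Vera is a knight.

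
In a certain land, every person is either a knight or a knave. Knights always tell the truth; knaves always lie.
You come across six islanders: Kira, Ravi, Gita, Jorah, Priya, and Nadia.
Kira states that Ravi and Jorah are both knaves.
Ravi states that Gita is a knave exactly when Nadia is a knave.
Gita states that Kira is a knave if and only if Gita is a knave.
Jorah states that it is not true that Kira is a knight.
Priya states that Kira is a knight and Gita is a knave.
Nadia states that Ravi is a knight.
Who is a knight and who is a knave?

Knights: Kira and Gita. Knaves: Ravi, Jorah, Priya, and Nadia.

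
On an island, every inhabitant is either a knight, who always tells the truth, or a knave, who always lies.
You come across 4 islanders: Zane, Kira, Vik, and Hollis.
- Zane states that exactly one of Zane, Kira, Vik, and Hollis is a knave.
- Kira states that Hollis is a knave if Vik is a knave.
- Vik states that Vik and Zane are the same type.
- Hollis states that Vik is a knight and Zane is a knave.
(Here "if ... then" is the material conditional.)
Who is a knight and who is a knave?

Zane is a knight; "exactly one of Zane, Kira, Vik, and Hollis is a knave" is true, as required.
Kira is a knight, and the claim "Hollis is a knave if Vik is a knave" is indeed true.
Vik is a knight; "Vik and Zane are the same type" is true, as required.
As a knave, Hollis's statement "Vik is a knight and Zane is a knave" should be false; it is.

Zane is a knight, Kira is a knight, Vik is a knight, and Hollis is a knave.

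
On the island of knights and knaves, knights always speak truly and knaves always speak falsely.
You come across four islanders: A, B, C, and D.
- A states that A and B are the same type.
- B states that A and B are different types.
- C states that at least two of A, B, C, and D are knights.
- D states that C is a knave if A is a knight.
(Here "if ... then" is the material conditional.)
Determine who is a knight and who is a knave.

Knights: B, C, and D. Knaves: A.

A (knave): "A and B are the same type" — false. ✓
B is a knight, so "A and B are different types" must be True — and it is.
Since C is a knight, "at least two of A, B, C, and D are knights" needs to be True, which holds.
Since D is a knight, "C is a knave if A is a knight" needs to be True, which holds.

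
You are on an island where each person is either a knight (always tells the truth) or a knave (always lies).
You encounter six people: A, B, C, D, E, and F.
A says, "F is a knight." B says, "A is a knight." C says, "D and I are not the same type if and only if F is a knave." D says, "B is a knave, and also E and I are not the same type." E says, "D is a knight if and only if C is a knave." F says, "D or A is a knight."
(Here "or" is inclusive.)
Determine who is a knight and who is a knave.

A is a knave, B is a knave, C is a knave, D is a knave, E is a knave, and F is a knave.

A is a knave; "F is a knight" is false, as required.
As a knave, B's statement "A is a knight" should be false; it is.
C is a knave, and the claim "D and I are not the same type if and only if F is a knave" is indeed false.
D is a knave, and the claim "B is a knave, and also E and I are not the same type" is indeed false.
As a knave, E's statement "D is a knight if and only if C is a knave" should be false; it is.
As a knave, F's statement "D or A is a knight" should be false; it is.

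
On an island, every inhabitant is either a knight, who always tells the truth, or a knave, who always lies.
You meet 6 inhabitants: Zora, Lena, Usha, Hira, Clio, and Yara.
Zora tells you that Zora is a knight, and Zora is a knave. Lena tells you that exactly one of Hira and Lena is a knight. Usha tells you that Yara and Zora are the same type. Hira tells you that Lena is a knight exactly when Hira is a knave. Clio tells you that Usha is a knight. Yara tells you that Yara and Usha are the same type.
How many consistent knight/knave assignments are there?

1

Consistent assignments:
  Zora=knave, Lena=knave, Usha=knight, Hira=knave, Clio=knight, Yara=knave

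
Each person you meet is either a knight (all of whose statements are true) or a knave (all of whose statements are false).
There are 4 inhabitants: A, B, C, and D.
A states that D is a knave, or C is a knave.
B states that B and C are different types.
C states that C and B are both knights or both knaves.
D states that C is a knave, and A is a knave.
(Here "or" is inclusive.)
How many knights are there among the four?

2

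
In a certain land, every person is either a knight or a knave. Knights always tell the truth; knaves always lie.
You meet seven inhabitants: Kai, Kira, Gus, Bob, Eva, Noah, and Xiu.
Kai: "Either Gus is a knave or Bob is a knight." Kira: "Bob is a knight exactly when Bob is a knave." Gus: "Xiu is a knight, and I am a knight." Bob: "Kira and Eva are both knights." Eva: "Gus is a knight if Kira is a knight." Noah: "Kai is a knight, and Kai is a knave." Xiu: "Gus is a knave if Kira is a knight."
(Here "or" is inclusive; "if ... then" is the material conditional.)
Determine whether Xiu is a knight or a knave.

Consistent assignments: {Kai=knight, Kira=knave, Gus=knave, Bob=knave, Eva=knight, Noah=knave, Xiu=knight}; {Kai=knave, Kira=knave, Gus=knight, Bob=knave, Eva=knight, Noah=knave, Xiu=knight}
In every consistent assignment, Xiu is a knight.

Xiu is a knight.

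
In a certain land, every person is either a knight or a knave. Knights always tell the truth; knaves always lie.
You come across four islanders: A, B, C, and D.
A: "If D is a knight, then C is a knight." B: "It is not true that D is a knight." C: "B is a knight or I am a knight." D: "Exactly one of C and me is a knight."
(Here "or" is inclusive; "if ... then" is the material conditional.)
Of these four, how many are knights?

1

The unique consistent assignment is A=knave, B=knave, C=knave, D=knight.
That has 1 knight.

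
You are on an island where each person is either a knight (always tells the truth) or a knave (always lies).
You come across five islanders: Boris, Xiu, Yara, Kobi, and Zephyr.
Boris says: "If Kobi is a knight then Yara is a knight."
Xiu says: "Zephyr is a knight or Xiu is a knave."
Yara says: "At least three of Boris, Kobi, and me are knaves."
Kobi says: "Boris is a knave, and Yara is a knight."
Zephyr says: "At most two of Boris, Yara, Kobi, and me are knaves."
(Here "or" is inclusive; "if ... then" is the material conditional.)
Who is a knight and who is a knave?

Boris is a knight, Xiu is a knight, Yara is a knave, Kobi is a knave, and Zephyr is a knight.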